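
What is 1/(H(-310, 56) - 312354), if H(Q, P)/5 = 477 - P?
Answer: -1/310249 ≈ -3.2232e-6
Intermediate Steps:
H(Q, P) = 2385 - 5*P (H(Q, P) = 5*(477 - P) = 2385 - 5*P)
1/(H(-310, 56) - 312354) = 1/((2385 - 5*56) - 312354) = 1/((2385 - 280) - 312354) = 1/(2105 - 312354) = 1/(-310249) = -1/310249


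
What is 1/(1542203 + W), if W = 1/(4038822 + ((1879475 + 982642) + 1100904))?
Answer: 8001843/12340466280130 ≈ 6.4842e-7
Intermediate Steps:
W = 1/8001843 (W = 1/(4038822 + (2862117 + 1100904)) = 1/(4038822 + 3963021) = 1/8001843 ≈ 1.2497e-7)
1/(1542203 + W) = 1/(1542203 + 1/8001843) = 1/(12340466280130/8001843) = 8001843/12340466280130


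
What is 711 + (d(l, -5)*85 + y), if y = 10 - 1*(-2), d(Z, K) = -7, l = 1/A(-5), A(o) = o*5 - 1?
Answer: 128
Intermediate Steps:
A(o) = -1 + 5*o (A(o) = 5*o - 1 = -1 + 5*o)
l = -1/26 (l = 1/(-1 + 5*(-5)) = 1/(-1 - 25) = 1/(-26) = -1/26 ≈ -0.038462)
y = 12 (y = 10 + 2 = 12)
711 + (d(l, -5)*85 + y) = 711 + (-7*85 + 12) = 711 + (-595 + 12) = 711 - 583 = 128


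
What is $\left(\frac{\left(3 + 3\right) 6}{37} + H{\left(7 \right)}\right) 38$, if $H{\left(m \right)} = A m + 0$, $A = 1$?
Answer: $\frac{11210}{37} \approx 302.97$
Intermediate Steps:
$H{\left(m \right)} = m$ ($H{\left(m \right)} = 1 m + 0 = m + 0 = m$)
$\left(\frac{\left(3 + 3\right) 6}{37} + H{\left(7 \right)}\right) 38 = \left(\frac{\left(3 + 3\right) 6}{37} + 7\right) 38 = \left(6 \cdot 6 \cdot \frac{1}{37} + 7\right) 38 = \left(36 \cdot \frac{1}{37} + 7\right) 38 = \left(\frac{36}{37} + 7\right) 38 = \frac{295}{37} \cdot 38 = \frac{11210}{37}$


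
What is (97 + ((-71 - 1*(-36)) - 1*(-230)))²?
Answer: 85264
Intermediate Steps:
(97 + ((-71 - 1*(-36)) - 1*(-230)))² = (97 + ((-71 + 36) + 230))² = (97 + (-35 + 230))² = (97 + 195)² = 292² = 85264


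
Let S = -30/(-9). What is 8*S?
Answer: 80/3 ≈ 26.667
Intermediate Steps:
S = 10/3 (S = -30*(-⅑) = 10/3 ≈ 3.3333)
8*S = 8*(10/3) = 80/3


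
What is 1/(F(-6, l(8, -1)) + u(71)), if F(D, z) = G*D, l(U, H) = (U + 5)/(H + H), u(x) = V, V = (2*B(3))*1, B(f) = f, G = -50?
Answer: 1/306 ≈ 0.0032680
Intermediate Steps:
V = 6 (V = (2*3)*1 = 6*1 = 6)
u(x) = 6
l(U, H) = (5 + U)/(2*H) (l(U, H) = (5 + U)/((2*H)) = (5 + U)*(1/(2*H)) = (5 + U)/(2*H))
F(D, z) = -50*D
1/(F(-6, l(8, -1)) + u(71)) = 1/(-50*(-6) + 6) = 1/(300 + 6) = 1/306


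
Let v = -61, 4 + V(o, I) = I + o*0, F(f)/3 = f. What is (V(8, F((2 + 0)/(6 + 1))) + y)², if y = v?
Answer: 201601/49 ≈ 4114.3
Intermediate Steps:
F(f) = 3*f
V(o, I) = -4 + I (V(o, I) = -4 + (I + o*0) = -4 + (I + 0) = -4 + I)
y = -61
(V(8, F((2 + 0)/(6 + 1))) + y)² = ((-4 + 3*((2 + 0)/(6 + 1))) - 61)² = ((-4 + 3*(2/7)) - 61)² = ((-4 + 6/7) - 61)² = (-22/7 - 61)² = (-449/7)² = 201601/49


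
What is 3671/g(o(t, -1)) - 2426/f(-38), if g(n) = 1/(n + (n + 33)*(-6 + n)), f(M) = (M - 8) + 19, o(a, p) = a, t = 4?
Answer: -6935764/27 ≈ -2.5688e+5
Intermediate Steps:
f(M) = 11 + M (f(M) = (-8 + M) + 19 = 11 + M)
g(n) = 1/(n + (-6 + n)*(33 + n)) (g(n) = 1/(n + (33 + n)*(-6 + n)) = 1/(n + (-6 + n)*(33 + n)))
3671/g(o(t, -1)) - 2426/f(-38) = 3671/(1/(-198 + 4**2 + 28*4)) - 2426/(11 - 38) = 3671/(1/(-198 + 16 + 112)) - 2426/(-27) = 3671/(1/(-70)) - 2426*(-1/27) = 3671/(-1/70) + 2426/27 = 3671*(-70) + 2426/27 = -256970 + 2426/27 = -6935764/27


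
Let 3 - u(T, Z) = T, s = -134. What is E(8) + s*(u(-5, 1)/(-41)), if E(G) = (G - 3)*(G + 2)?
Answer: 3122/41 ≈ 76.146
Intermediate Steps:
u(T, Z) = 3 - T
E(G) = (-3 + G)*(2 + G)
E(8) + s*(u(-5, 1)/(-41)) = (-6 + 8² - 1*8) - 134*(3 - 1*(-5))/(-41) = (-6 + 64 - 8) - 134*(3 + 5)*(-1)/41 = 50 - 1072*(-1)/41 = 50 - 134*(-8/41) = 50 + 1072/41 = 3122/41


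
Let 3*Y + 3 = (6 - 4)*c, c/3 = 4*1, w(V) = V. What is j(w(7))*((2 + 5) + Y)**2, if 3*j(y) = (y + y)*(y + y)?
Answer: 38416/3 ≈ 12805.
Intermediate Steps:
c = 12 (c = 3*(4*1) = 3*4 = 12)
Y = 7 (Y = -1 + ((6 - 4)*12)/3 = -1 + (2*12)/3 = -1 + (1/3)*24 = -1 + 8 = 7)
j(y) = 4*y**2/3 (j(y) = ((y + y)*(y + y))/3 = ((2*y)*(2*y))/3 = (4*y**2)/3 = 4*y**2/3)
j(w(7))*((2 + 5) + Y)**2 = ((4/3)*7**2)*((2 + 5) + 7)**2 = ((4/3)*49)*(7 + 7)**2 = (196/3)*14**2 = (196/3)*196 = 38416/3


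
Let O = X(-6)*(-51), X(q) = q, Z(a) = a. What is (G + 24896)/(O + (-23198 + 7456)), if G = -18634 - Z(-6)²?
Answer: -3113/7718 ≈ -0.40334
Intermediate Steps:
O = 306 (O = -6*(-51) = 306)
G = -18670 (G = -18634 - 1*(-6)² = -18634 - 1*36 = -18634 - 36 = -18670)
(G + 24896)/(O + (-23198 + 7456)) = (-18670 + 24896)/(306 + (-23198 + 7456)) = 6226/(306 - 15742) = 6226/(-15436) = 6226*(-1/15436) = -3113/7718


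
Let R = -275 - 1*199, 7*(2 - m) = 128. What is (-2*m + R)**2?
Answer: 9548100/49 ≈ 1.9486e+5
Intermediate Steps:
m = -114/7 (m = 2 - 1/7*128 = 2 - 128/7 = -114/7 ≈ -16.286)
R = -474 (R = -275 - 199 = -474)
(-2*m + R)**2 = (-2*(-114/7) - 474)**2 = (228/7 - 474)**2 = (-3090/7)**2 = 9548100/49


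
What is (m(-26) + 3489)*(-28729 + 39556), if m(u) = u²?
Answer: 45094455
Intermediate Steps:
(m(-26) + 3489)*(-28729 + 39556) = ((-26)² + 3489)*(-28729 + 39556) = (676 + 3489)*10827 = 4165*10827 = 45094455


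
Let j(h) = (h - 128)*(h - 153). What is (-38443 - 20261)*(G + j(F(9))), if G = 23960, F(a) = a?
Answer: -2412499584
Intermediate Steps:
j(h) = (-153 + h)*(-128 + h) (j(h) = (-128 + h)*(-153 + h) = (-153 + h)*(-128 + h))
(-38443 - 20261)*(G + j(F(9))) = (-38443 - 20261)*(23960 + (19584 + 9² - 281*9)) = -58704*(23960 + (19584 + 81 - 2529)) = -58704*(23960 + 17136) = -58704*41096 = -2412499584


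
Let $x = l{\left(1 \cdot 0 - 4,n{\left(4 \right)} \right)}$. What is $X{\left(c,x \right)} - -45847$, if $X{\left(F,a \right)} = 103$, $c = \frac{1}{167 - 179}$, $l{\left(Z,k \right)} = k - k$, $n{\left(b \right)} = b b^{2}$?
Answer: $45950$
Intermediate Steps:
$n{\left(b \right)} = b^{3}$
$l{\left(Z,k \right)} = 0$
$c = - \frac{1}{12}$ ($c = \frac{1}{-12} = - \frac{1}{12} \approx -0.083333$)
$x = 0$
$X{\left(c,x \right)} - -45847 = 103 - -45847 = 103 + 45847 = 45950$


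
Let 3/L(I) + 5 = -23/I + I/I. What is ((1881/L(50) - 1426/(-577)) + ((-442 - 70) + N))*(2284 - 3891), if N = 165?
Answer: 145620501769/28850 ≈ 5.0475e+6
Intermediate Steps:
L(I) = 3/(-4 - 23/I) (L(I) = 3/(-5 + (-23/I + I/I)) = 3/(-5 + (-23/I + 1)) = 3/(-5 + (1 - 23/I)) = 3/(-4 - 23/I))
((1881/L(50) - 1426/(-577)) + ((-442 - 70) + N))*(2284 - 3891) = ((1881/((-3*50/(23 + 4*50))) - 1426/(-577)) + ((-442 - 70) + 165))*(2284 - 3891) = ((1881/((-3*50/(23 + 200))) - 1426*(-1/577)) + (-512 + 165))*(-1607) = ((1881/((-3*50/223)) + 1426/577) - 347)*(-1607) = ((1881/((-3*50*1/223)) + 1426/577) - 347)*(-1607) = ((1881/(-150/223) + 1426/577) - 347)*(-1607) = ((1881*(-223/150) + 1426/577) - 347)*(-1607) = ((-139821/50 + 1426/577) - 347)*(-1607) = (-80605417/28850 - 347)*(-1607) = -90616367/28850*(-1607) = 145620501769/28850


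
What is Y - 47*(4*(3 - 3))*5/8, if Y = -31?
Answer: -31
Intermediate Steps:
Y - 47*(4*(3 - 3))*5/8 = -31 - 47*(4*(3 - 3))*5/8 = -31 - 47*(4*0)*5/8 = -31 - 47*0*5/8 = -31 - 0/8 = -31 - 47*0 = -31 + 0 = -31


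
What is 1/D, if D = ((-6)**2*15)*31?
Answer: 1/16740 ≈ 5.9737e-5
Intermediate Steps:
D = 16740 (D = (36*15)*31 = 540*31 = 16740)
1/D = 1/16740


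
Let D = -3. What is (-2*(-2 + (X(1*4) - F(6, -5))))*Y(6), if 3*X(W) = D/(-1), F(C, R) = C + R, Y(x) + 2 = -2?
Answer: -16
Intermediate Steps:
Y(x) = -4 (Y(x) = -2 - 2 = -4)
X(W) = 1 (X(W) = (-3/(-1))/3 = (-3*(-1))/3 = (⅓)*3 = 1)
(-2*(-2 + (X(1*4) - F(6, -5))))*Y(6) = -2*(-2 + (1 - (6 - 5)))*(-4) = -2*(-2 + (1 - 1*1))*(-4) = -2*(-2 + (1 - 1))*(-4) = -2*(-2 + 0)*(-4) = -2*(-2)*(-4) = 4*(-4) = -16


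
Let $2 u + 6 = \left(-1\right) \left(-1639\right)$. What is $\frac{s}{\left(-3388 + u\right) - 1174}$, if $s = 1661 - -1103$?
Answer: $- \frac{5528}{7491} \approx -0.73795$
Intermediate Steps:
$u = \frac{1633}{2}$ ($u = -3 + \frac{\left(-1\right) \left(-1639\right)}{2} = -3 + \frac{1}{2} \cdot 1639 = -3 + \frac{1639}{2} = \frac{1633}{2} \approx 816.5$)
$s = 2764$ ($s = 1661 + 1103 = 2764$)
$\frac{s}{\left(-3388 + u\right) - 1174} = \frac{2764}{\left(-3388 + \frac{1633}{2}\right) - 1174} = \frac{2764}{- \frac{5143}{2} - 1174} = \frac{2764}{- \frac{7491}{2}} = 2764 \left(- \frac{2}{7491}\right) = - \frac{5528}{7491}$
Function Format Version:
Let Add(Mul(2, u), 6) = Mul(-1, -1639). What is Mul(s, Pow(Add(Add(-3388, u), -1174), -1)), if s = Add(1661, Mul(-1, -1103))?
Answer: Rational(-5528, 7491) ≈ -0.73795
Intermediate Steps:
u = Rational(1633, 2) (u = Add(-3, Mul(Rational(1, 2), Mul(-1, -1639))) = Add(-3, Mul(Rational(1, 2), 1639)) = Add(-3, Rational(1639, 2)) = Rational(1633, 2) ≈ 816.50)
s = 2764 (s = Add(1661, 1103) = 2764)
Mul(s, Pow(Add(Add(-3388, u), -1174), -1)) = Mul(2764, Pow(Add(Add(-3388, Rational(1633, 2)), -1174), -1)) = Mul(2764, Pow(Add(Rational(-5143, 2), -1174), -1)) = Mul(2764, Pow(Rational(-7491, 2), -1)) = Mul(2764, Rational(-2, 7491)) = Rational(-5528, 7491)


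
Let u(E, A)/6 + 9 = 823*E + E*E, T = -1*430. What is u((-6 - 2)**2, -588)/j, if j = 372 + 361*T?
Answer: -170277/77429 ≈ -2.1991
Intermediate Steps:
T = -430
u(E, A) = -54 + 6*E**2 + 4938*E (u(E, A) = -54 + 6*(823*E + E*E) = -54 + 6*(823*E + E**2) = -54 + 6*(E**2 + 823*E) = -54 + (6*E**2 + 4938*E) = -54 + 6*E**2 + 4938*E)
j = -154858 (j = 372 + 361*(-430) = 372 - 155230 = -154858)
u((-6 - 2)**2, -588)/j = (-54 + 6*((-6 - 2)**2)**2 + 4938*(-6 - 2)**2)/(-154858) = (-54 + 6*((-8)**2)**2 + 4938*(-8)**2)*(-1/154858) = (-54 + 6*64**2 + 4938*64)*(-1/154858) = (-54 + 6*4096 + 316032)*(-1/154858) = (-54 + 24576 + 316032)*(-1/154858) = 340554*(-1/154858) = -170277/77429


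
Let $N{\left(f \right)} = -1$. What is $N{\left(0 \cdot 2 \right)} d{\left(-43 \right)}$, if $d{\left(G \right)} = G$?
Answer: $43$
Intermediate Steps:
$N{\left(0 \cdot 2 \right)} d{\left(-43 \right)} = \left(-1\right) \left(-43\right) = 43$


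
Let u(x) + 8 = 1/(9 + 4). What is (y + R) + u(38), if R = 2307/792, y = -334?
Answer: -1163483/3432 ≈ -339.01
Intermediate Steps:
u(x) = -103/13 (u(x) = -8 + 1/(9 + 4) = -8 + 1/13 = -103/13)
R = 769/264 (R = 2307*(1/792) = 769/264 ≈ 2.9129)
(y + R) + u(38) = (-334 + 769/264) - 103/13 = -87407/264 - 103/13 = -1163483/3432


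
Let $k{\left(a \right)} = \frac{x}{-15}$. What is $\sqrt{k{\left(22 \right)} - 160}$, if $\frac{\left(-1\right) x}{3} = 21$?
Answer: $\frac{i \sqrt{3895}}{5} \approx 12.482 i$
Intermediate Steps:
$x = -63$ ($x = \left(-3\right) 21 = -63$)
$k{\left(a \right)} = \frac{21}{5}$ ($k{\left(a \right)} = - \frac{63}{-15} = \left(-63\right) \left(- \frac{1}{15}\right) = \frac{21}{5}$)
$\sqrt{k{\left(22 \right)} - 160} = \sqrt{\frac{21}{5} - 160} = \sqrt{- \frac{779}{5}} = \frac{i \sqrt{3895}}{5}$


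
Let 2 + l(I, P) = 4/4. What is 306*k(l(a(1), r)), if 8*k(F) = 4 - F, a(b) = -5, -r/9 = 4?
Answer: 765/4 ≈ 191.25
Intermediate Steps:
r = -36 (r = -9*4 = -36)
l(I, P) = -1 (l(I, P) = -2 + 4/4 = -2 + 4*(¼) = -2 + 1 = -1)
k(F) = ½ - F/8 (k(F) = (4 - F)/8 = ½ - F/8)
306*k(l(a(1), r)) = 306*(½ - ⅛*(-1)) = 306*(½ + ⅛) = 306*(5/8) = 765/4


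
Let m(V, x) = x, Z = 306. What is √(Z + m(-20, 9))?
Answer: 3*√35 ≈ 17.748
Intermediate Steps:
√(Z + m(-20, 9)) = √(306 + 9) = √315 = 3*√35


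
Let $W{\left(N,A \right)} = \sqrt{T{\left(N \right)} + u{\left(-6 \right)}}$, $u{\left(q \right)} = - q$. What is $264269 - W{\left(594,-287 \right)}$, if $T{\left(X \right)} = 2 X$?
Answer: $264269 - \sqrt{1194} \approx 2.6423 \cdot 10^{5}$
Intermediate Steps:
$W{\left(N,A \right)} = \sqrt{6 + 2 N}$ ($W{\left(N,A \right)} = \sqrt{2 N - -6} = \sqrt{2 N + 6} = \sqrt{6 + 2 N}$)
$264269 - W{\left(594,-287 \right)} = 264269 - \sqrt{6 + 2 \cdot 594} = 264269 - \sqrt{6 + 1188} = 264269 - \sqrt{1194}$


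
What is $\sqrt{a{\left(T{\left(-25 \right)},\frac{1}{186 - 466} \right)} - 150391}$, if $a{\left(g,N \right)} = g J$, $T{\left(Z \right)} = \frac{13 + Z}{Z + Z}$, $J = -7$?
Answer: $\frac{i \sqrt{3759817}}{5} \approx 387.81 i$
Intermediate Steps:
$T{\left(Z \right)} = \frac{13 + Z}{2 Z}$
$a{\left(g,N \right)} = - 7 g$ ($a{\left(g,N \right)} = g \left(-7\right) = - 7 g$)
$\sqrt{a{\left(T{\left(-25 \right)},\frac{1}{186 - 466} \right)} - 150391} = \sqrt{- 7 \frac{13 - 25}{2 \left(-25\right)} - 150391} = \sqrt{- 7 \cdot \frac{1}{2} \left(- \frac{1}{25}\right) \left(-12\right) - 150391} = \sqrt{\left(-7\right) \frac{6}{25} - 150391} = \sqrt{- \frac{42}{25} - 150391} = \sqrt{- \frac{3759817}{25}} = \frac{i \sqrt{3759817}}{5}$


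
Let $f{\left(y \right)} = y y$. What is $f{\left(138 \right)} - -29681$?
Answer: $48725$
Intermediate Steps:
$f{\left(y \right)} = y^{2}$
$f{\left(138 \right)} - -29681 = 138^{2} - -29681 = 19044 + 29681 = 48725$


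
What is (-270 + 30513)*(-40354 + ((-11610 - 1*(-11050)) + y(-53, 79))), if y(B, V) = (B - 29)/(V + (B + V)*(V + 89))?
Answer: -5502551747520/4447 ≈ -1.2374e+9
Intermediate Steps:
y(B, V) = (-29 + B)/(V + (89 + V)*(B + V)) (y(B, V) = (-29 + B)/(V + (B + V)*(89 + V)) = (-29 + B)/(V + (89 + V)*(B + V)))
(-270 + 30513)*(-40354 + ((-11610 - 1*(-11050)) + y(-53, 79))) = (-270 + 30513)*(-40354 + ((-11610 - 1*(-11050)) + (-29 - 53)/(79² + 89*(-53) + 90*79 - 53*79))) = 30243*(-40354 + ((-11610 + 11050) - 82/(6241 - 4717 + 7110 - 4187))) = 30243*(-40354 + (-560 - 82/4447)) = 30243*(-40354 - 2490402/4447) = 30243*(-181944640/4447) = -5502551747520/4447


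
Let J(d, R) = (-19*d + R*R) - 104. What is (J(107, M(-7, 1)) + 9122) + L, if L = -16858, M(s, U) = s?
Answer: -9824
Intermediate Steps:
J(d, R) = -104 + R**2 - 19*d (J(d, R) = (-19*d + R**2) - 104 = (R**2 - 19*d) - 104 = -104 + R**2 - 19*d)
(J(107, M(-7, 1)) + 9122) + L = ((-104 + (-7)**2 - 19*107) + 9122) - 16858 = ((-104 + 49 - 2033) + 9122) - 16858 = (-2088 + 9122) - 16858 = 7034 - 16858 = -9824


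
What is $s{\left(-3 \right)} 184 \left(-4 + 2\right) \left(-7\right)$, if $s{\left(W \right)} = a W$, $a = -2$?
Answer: $15456$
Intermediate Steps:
$s{\left(W \right)} = - 2 W$
$s{\left(-3 \right)} 184 \left(-4 + 2\right) \left(-7\right) = \left(-2\right) \left(-3\right) 184 \left(-4 + 2\right) \left(-7\right) = 6 \cdot 184 \left(\left(-2\right) \left(-7\right)\right) = 1104 \cdot 14 = 15456$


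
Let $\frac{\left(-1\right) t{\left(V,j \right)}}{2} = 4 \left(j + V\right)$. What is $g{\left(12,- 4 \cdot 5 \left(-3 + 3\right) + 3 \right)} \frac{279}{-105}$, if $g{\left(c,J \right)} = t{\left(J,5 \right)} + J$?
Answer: $\frac{5673}{35} \approx 162.09$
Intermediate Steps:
$t{\left(V,j \right)} = - 8 V - 8 j$ ($t{\left(V,j \right)} = - 2 \cdot 4 \left(j + V\right) = - 2 \cdot 4 \left(V + j\right) = - 2 \left(4 V + 4 j\right) = - 8 V - 8 j$)
$g{\left(c,J \right)} = -40 - 7 J$ ($g{\left(c,J \right)} = \left(- 8 J - 40\right) + J = \left(-40 - 8 J\right) + J = -40 - 7 J$)
$g{\left(12,- 4 \cdot 5 \left(-3 + 3\right) + 3 \right)} \frac{279}{-105} = \left(-40 - 7 \left(- 4 \cdot 5 \left(-3 + 3\right) + 3\right)\right) \frac{279}{-105} = \left(-40 - 7 \left(- 4 \cdot 5 \cdot 0 + 3\right)\right) 279 \left(- \frac{1}{105}\right) = \left(-40 - 7 \left(\left(-4\right) 0 + 3\right)\right) \left(- \frac{93}{35}\right) = \left(-40 - 7 \left(0 + 3\right)\right) \left(- \frac{93}{35}\right) = \left(-40 - 21\right) \left(- \frac{93}{35}\right) = \left(-61\right) \left(- \frac{93}{35}\right) = \frac{5673}{35}$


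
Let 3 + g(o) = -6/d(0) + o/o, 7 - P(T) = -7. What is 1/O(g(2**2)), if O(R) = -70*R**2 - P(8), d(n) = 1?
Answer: -1/4494 ≈ -0.00022252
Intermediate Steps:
P(T) = 14 (P(T) = 7 - 1*(-7) = 7 + 7 = 14)
g(o) = -8 (g(o) = -3 + (-6/1 + o/o) = -3 + (-6*1 + 1) = -3 + (-6 + 1) = -3 - 5 = -8)
O(R) = -14 - 70*R**2 (O(R) = -70*R**2 - 1*14 = -70*R**2 - 14 = -14 - 70*R**2)
1/O(g(2**2)) = 1/(-14 - 70*(-8)**2) = 1/(-14 - 70*64) = 1/(-14 - 4480) = 1/(-4494) = -1/4494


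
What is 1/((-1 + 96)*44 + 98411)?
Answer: 1/102591 ≈ 9.7474e-6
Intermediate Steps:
1/((-1 + 96)*44 + 98411) = 1/(95*44 + 98411) = 1/(4180 + 98411) = 1/102591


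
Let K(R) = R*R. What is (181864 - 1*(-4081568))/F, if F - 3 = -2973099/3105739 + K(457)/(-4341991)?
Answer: 57492767581425489768/26897472774527 ≈ 2.1375e+6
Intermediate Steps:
K(R) = R²
F = 26897472774527/13485090786349 (F = 3 + (-2973099/3105739 + 457²/(-4341991)) = 3 + (-2973099*1/3105739 + 208849*(-1/4341991)) = 3 + (-2973099/3105739 - 208849/4341991) = 3 - 13557799584520/13485090786349 = 26897472774527/13485090786349 ≈ 1.9946)
(181864 - 1*(-4081568))/F = (181864 - 1*(-4081568))/(26897472774527/13485090786349) = (181864 + 4081568)*(13485090786349/26897472774527) = 4263432*(13485090786349/26897472774527) = 57492767581425489768/26897472774527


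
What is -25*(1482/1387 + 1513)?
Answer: -2763175/73 ≈ -37852.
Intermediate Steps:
-25*(1482/1387 + 1513) = -25*(1482*(1/1387) + 1513) = -25*(78/73 + 1513) = -25*110527/73 = -2763175/73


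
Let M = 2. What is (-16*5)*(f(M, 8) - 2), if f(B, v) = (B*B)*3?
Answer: -800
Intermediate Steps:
f(B, v) = 3*B² (f(B, v) = B²*3 = 3*B²)
(-16*5)*(f(M, 8) - 2) = (-16*5)*(3*2² - 2) = -80*(3*4 - 2) = -80*(12 - 2) = -80*10 = -800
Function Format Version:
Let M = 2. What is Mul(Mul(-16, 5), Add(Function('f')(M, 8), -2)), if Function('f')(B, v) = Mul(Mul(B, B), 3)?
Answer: -800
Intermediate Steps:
Function('f')(B, v) = Mul(3, Pow(B, 2)) (Function('f')(B, v) = Mul(Pow(B, 2), 3) = Mul(3, Pow(B, 2)))
Mul(Mul(-16, 5), Add(Function('f')(M, 8), -2)) = Mul(Mul(-16, 5), Add(Mul(3, Pow(2, 2)), -2)) = Mul(-80, Add(Mul(3, 4), -2)) = Mul(-80, Add(12, -2)) = Mul(-80, 10) = -800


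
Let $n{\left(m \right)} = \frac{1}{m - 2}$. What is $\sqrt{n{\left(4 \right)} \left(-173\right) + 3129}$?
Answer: $\frac{\sqrt{12170}}{2} \approx 55.159$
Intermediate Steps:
$n{\left(m \right)} = \frac{1}{-2 + m}$
$\sqrt{n{\left(4 \right)} \left(-173\right) + 3129} = \sqrt{\frac{1}{-2 + 4} \left(-173\right) + 3129} = \sqrt{\frac{1}{2} \left(-173\right) + 3129} = \sqrt{- \frac{173}{2} + 3129} = \sqrt{\frac{6085}{2}} = \frac{\sqrt{12170}}{2}$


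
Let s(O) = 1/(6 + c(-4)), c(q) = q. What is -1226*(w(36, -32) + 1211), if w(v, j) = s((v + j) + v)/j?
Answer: -47509339/32 ≈ -1.4847e+6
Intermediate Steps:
s(O) = ½ (s(O) = 1/(6 - 4) = 1/2 = ½)
w(v, j) = 1/(2*j)
-1226*(w(36, -32) + 1211) = -1226*((½)/(-32) + 1211) = -1226*((½)*(-1/32) + 1211) = -1226*(-1/64 + 1211) = -1226*77503/64 = -47509339/32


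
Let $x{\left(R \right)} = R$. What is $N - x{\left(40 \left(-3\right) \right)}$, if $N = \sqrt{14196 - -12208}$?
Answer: $120 + 2 \sqrt{6601} \approx 282.49$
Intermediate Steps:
$N = 2 \sqrt{6601}$ ($N = \sqrt{14196 + 12208} = \sqrt{26404} = 2 \sqrt{6601} \approx 162.49$)
$N - x{\left(40 \left(-3\right) \right)} = 2 \sqrt{6601} - 40 \left(-3\right) = 2 \sqrt{6601} - -120 = 2 \sqrt{6601} + 120 = 120 + 2 \sqrt{6601}$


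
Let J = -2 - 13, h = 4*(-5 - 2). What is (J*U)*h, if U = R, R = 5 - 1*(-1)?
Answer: 2520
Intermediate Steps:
R = 6 (R = 5 + 1 = 6)
h = -28 (h = 4*(-7) = -28)
U = 6
J = -15
(J*U)*h = -15*6*(-28) = -90*(-28) = 2520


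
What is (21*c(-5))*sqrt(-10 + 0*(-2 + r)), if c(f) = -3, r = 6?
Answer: -63*I*sqrt(10) ≈ -199.22*I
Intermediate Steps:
(21*c(-5))*sqrt(-10 + 0*(-2 + r)) = (21*(-3))*sqrt(-10 + 0*(-2 + 6)) = -63*sqrt(-10 + 0*4) = -63*sqrt(-10 + 0) = -63*I*sqrt(10)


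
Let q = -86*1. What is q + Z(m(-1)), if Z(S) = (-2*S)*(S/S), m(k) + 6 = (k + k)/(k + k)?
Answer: -76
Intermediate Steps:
m(k) = -5 (m(k) = -6 + (k + k)/(k + k) = -6 + (2*k)/((2*k)) = -6 + (2*k)*(1/(2*k)) = -6 + 1 = -5)
Z(S) = -2*S (Z(S) = -2*S*1 = -2*S)
q = -86
q + Z(m(-1)) = -86 - 2*(-5) = -86 + 10 = -76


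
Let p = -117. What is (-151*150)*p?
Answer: 2650050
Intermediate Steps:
(-151*150)*p = -151*150*(-117) = -22650*(-117) = 2650050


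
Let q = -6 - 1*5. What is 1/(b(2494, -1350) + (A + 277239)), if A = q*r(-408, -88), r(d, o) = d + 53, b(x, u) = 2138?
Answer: 1/283282 ≈ 3.5301e-6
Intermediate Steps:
r(d, o) = 53 + d
q = -11 (q = -6 - 5 = -11)
A = 3905 (A = -11*(53 - 408) = -11*(-355) = 3905)
1/(b(2494, -1350) + (A + 277239)) = 1/(2138 + (3905 + 277239)) = 1/(2138 + 281144) = 1/283282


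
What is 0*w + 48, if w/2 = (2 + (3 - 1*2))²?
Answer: 48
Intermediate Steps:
w = 18 (w = 2*(2 + (3 - 1*2))² = 2*(2 + (3 - 2))² = 2*(2 + 1)² = 2*3² = 2*9 = 18)
0*w + 48 = 0*18 + 48 = 0 + 48 = 48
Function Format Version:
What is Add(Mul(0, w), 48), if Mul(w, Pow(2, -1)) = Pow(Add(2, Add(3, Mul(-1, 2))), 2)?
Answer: 48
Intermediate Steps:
w = 18 (w = Mul(2, Pow(Add(2, Add(3, Mul(-1, 2))), 2)) = Mul(2, Pow(Add(2, Add(3, -2)), 2)) = Mul(2, Pow(Add(2, 1), 2)) = Mul(2, Pow(3, 2)) = Mul(2, 9) = 18)
Add(Mul(0, w), 48) = Add(Mul(0, 18), 48) = Add(0, 48) = 48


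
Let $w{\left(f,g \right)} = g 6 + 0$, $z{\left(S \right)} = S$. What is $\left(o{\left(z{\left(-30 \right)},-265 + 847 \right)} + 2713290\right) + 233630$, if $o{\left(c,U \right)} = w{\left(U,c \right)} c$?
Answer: $2952320$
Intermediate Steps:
$w{\left(f,g \right)} = 6 g$ ($w{\left(f,g \right)} = 6 g + 0 = 6 g$)
$o{\left(c,U \right)} = 6 c^{2}$ ($o{\left(c,U \right)} = 6 c c = 6 c^{2}$)
$\left(o{\left(z{\left(-30 \right)},-265 + 847 \right)} + 2713290\right) + 233630 = \left(6 \left(-30\right)^{2} + 2713290\right) + 233630 = \left(6 \cdot 900 + 2713290\right) + 233630 = \left(5400 + 2713290\right) + 233630 = 2718690 + 233630 = 2952320$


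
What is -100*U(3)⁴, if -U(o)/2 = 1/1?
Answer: -1600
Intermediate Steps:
U(o) = -2 (U(o) = -2/1 = -2*1 = -2)
-100*U(3)⁴ = -100*((-2)²)² = -100*4² = -100*16 = -1600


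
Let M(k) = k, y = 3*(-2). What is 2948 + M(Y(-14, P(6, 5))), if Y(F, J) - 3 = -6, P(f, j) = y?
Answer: 2945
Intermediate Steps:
y = -6
P(f, j) = -6
Y(F, J) = -3 (Y(F, J) = 3 - 6 = -3)
2948 + M(Y(-14, P(6, 5))) = 2948 - 3 = 2945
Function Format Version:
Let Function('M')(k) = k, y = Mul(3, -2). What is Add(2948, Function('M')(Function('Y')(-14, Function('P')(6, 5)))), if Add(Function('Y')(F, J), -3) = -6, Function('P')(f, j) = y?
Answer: 2945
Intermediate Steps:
y = -6
Function('P')(f, j) = -6
Function('Y')(F, J) = -3 (Function('Y')(F, J) = Add(3, -6) = -3)
Add(2948, Function('M')(Function('Y')(-14, Function('P')(6, 5)))) = Add(2948, -3) = 2945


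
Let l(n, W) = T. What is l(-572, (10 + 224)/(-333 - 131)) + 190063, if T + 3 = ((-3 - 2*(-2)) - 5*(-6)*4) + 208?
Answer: 190389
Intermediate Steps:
T = 326 (T = -3 + (((-3 - 2*(-2)) - 5*(-6)*4) + 208) = -3 + (((-3 + 4) + 30*4) + 208) = -3 + ((1 + 120) + 208) = -3 + (121 + 208) = -3 + 329 = 326)
l(n, W) = 326
l(-572, (10 + 224)/(-333 - 131)) + 190063 = 326 + 190063 = 190389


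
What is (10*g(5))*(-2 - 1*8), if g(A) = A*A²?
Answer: -12500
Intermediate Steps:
g(A) = A³
(10*g(5))*(-2 - 1*8) = (10*5³)*(-2 - 1*8) = (10*125)*(-2 - 8) = 1250*(-10) = -12500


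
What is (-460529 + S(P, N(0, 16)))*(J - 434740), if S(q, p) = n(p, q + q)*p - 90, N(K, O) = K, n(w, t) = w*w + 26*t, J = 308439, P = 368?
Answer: 58176640319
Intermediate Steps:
n(w, t) = w² + 26*t
S(q, p) = -90 + p*(p² + 52*q) (S(q, p) = (p² + 26*(q + q))*p - 90 = (p² + 26*(2*q))*p - 90 = (p² + 52*q)*p - 90 = p*(p² + 52*q) - 90 = -90 + p*(p² + 52*q))
(-460529 + S(P, N(0, 16)))*(J - 434740) = (-460529 + (-90 + 0*(0² + 52*368)))*(308439 - 434740) = (-460529 + (-90 + 0*(0 + 19136)))*(-126301) = (-460529 + (-90 + 0*19136))*(-126301) = (-460529 + (-90 + 0))*(-126301) = (-460529 - 90)*(-126301) = -460619*(-126301) = 58176640319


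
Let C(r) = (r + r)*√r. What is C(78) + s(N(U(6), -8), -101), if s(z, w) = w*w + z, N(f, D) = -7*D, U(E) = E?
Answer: 10257 + 156*√78 ≈ 11635.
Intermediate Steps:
s(z, w) = z + w² (s(z, w) = w² + z = z + w²)
C(r) = 2*r^(3/2) (C(r) = (2*r)*√r = 2*r^(3/2))
C(78) + s(N(U(6), -8), -101) = 2*78^(3/2) + (-7*(-8) + (-101)²) = 2*(78*√78) + (56 + 10201) = 156*√78 + 10257 = 10257 + 156*√78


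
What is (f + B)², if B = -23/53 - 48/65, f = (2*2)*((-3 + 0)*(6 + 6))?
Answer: 250119014161/11868025 ≈ 21075.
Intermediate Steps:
f = -144 (f = 4*(-3*12) = 4*(-36) = -144)
B = -4039/3445 (B = -23*1/53 - 48*1/65 = -23/53 - 48/65 = -4039/3445 ≈ -1.1724)
(f + B)² = (-144 - 4039/3445)² = (-500119/3445)² = 250119014161/11868025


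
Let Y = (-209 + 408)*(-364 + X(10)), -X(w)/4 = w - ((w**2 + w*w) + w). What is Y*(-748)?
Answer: -64899472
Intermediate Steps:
X(w) = 8*w**2 (X(w) = -4*(w - ((w**2 + w*w) + w)) = -4*(w - ((w**2 + w**2) + w)) = -4*(w - (2*w**2 + w)) = -4*(w - (w + 2*w**2)) = -4*(w + (-w - 2*w**2)) = -(-8)*w**2 = 8*w**2)
Y = 86764 (Y = (-209 + 408)*(-364 + 8*10**2) = 199*(-364 + 8*100) = 199*(-364 + 800) = 199*436 = 86764)
Y*(-748) = 86764*(-748) = -64899472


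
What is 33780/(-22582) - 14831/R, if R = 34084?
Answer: -743135581/384842444 ≈ -1.9310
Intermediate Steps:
33780/(-22582) - 14831/R = 33780/(-22582) - 14831/34084 = 33780*(-1/22582) - 14831*1/34084 = -16890/11291 - 14831/34084 = -743135581/384842444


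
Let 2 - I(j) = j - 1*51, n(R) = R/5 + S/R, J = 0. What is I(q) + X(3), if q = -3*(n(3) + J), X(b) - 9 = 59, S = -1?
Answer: 609/5 ≈ 121.80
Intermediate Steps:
n(R) = -1/R + R/5 (n(R) = R/5 - 1/R = -1/R + R/5)
X(b) = 68 (X(b) = 9 + 59 = 68)
q = -4/5 (q = -3*((-1/3 + (1/5)*3) + 0) = -3*((-1*1/3 + 3/5) + 0) = -3*((-1/3 + 3/5) + 0) = -3*(4/15 + 0) = -3*4/15 = -4/5 ≈ -0.80000)
I(j) = 53 - j (I(j) = 2 - (j - 1*51) = 2 - (j - 51) = 2 - (-51 + j) = 2 + (51 - j) = 53 - j)
I(q) + X(3) = (53 - 1*(-4/5)) + 68 = (53 + 4/5) + 68 = 269/5 + 68 = 609/5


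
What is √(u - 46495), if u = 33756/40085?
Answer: I*√74707148817115/40085 ≈ 215.63*I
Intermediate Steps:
u = 33756/40085 (u = 33756*(1/40085) = 33756/40085 ≈ 0.84211)
√(u - 46495) = √(33756/40085 - 46495) = √(-1863718319/40085) = I*√74707148817115/40085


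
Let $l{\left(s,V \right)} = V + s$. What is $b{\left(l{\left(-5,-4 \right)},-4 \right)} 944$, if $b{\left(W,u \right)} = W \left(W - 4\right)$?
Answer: $110448$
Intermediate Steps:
$b{\left(W,u \right)} = W \left(-4 + W\right)$ ($b{\left(W,u \right)} = W \left(W - 4\right) = W \left(-4 + W\right)$)
$b{\left(l{\left(-5,-4 \right)},-4 \right)} 944 = \left(-4 - 5\right) \left(-4 - 9\right) 944 = - 9 \left(-4 - 9\right) 944 = \left(-9\right) \left(-13\right) 944 = 117 \cdot 944 = 110448$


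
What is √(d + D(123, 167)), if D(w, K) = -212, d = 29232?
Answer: 2*√7255 ≈ 170.35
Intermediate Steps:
√(d + D(123, 167)) = √(29232 - 212) = √29020 = 2*√7255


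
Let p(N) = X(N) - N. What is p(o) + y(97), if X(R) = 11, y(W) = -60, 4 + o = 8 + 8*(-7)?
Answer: 3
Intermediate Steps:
o = -52 (o = -4 + (8 + 8*(-7)) = -4 + (8 - 56) = -4 - 48 = -52)
p(N) = 11 - N
p(o) + y(97) = (11 - 1*(-52)) - 60 = (11 + 52) - 60 = 63 - 60 = 3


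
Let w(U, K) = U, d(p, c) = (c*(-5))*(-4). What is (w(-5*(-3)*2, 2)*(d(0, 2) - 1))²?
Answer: 1368900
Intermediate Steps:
d(p, c) = 20*c (d(p, c) = -5*c*(-4) = 20*c)
(w(-5*(-3)*2, 2)*(d(0, 2) - 1))² = ((-5*(-3)*2)*(20*2 - 1))² = ((15*2)*(40 - 1))² = (30*39)² = 1170² = 1368900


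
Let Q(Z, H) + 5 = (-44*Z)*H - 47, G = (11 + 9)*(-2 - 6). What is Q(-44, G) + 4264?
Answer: -305548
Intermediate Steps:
G = -160 (G = 20*(-8) = -160)
Q(Z, H) = -52 - 44*H*Z (Q(Z, H) = -5 + ((-44*Z)*H - 47) = -5 + (-44*H*Z - 47) = -5 + (-47 - 44*H*Z) = -52 - 44*H*Z)
Q(-44, G) + 4264 = (-52 - 44*(-160)*(-44)) + 4264 = (-52 - 309760) + 4264 = -309812 + 4264 = -305548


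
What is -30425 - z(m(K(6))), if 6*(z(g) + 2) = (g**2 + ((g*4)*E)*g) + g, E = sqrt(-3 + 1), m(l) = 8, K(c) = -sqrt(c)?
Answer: -30435 - 128*I*sqrt(2)/3 ≈ -30435.0 - 60.34*I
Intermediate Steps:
E = I*sqrt(2) (E = sqrt(-2) = I*sqrt(2) ≈ 1.4142*I)
z(g) = -2 + g/6 + g**2/6 + 2*I*sqrt(2)*g**2/3 (z(g) = -2 + ((g**2 + ((g*4)*(I*sqrt(2)))*g) + g)/6 = -2 + ((g**2 + ((4*g)*(I*sqrt(2)))*g) + g)/6 = -2 + ((g**2 + (4*I*g*sqrt(2))*g) + g)/6 = -2 + ((g**2 + 4*I*sqrt(2)*g**2) + g)/6 = -2 + (g + g**2 + 4*I*sqrt(2)*g**2)/6 = -2 + (g/6 + g**2/6 + 2*I*sqrt(2)*g**2/3) = -2 + g/6 + g**2/6 + 2*I*sqrt(2)*g**2/3)
-30425 - z(m(K(6))) = -30425 - (-2 + (1/6)*8 + (1/6)*8**2 + (2/3)*I*sqrt(2)*8**2) = -30425 - (-2 + 4/3 + (1/6)*64 + (2/3)*I*sqrt(2)*64) = -30425 - (-2 + 4/3 + 32/3 + 128*I*sqrt(2)/3) = -30425 - (10 + 128*I*sqrt(2)/3) = -30425 + (-10 - 128*I*sqrt(2)/3) = -30435 - 128*I*sqrt(2)/3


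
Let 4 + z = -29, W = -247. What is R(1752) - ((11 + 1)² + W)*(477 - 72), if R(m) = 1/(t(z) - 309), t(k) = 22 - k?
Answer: 10595609/254 ≈ 41715.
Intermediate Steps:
z = -33 (z = -4 - 29 = -33)
R(m) = -1/254 (R(m) = 1/((22 - 1*(-33)) - 309) = 1/((22 + 33) - 309) = 1/(55 - 309) = 1/(-254) = -1/254)
R(1752) - ((11 + 1)² + W)*(477 - 72) = -1/254 - ((11 + 1)² - 247)*(477 - 72) = -1/254 - (12² - 247)*405 = -1/254 - (144 - 247)*405 = -1/254 - (-103)*405 = -1/254 - 1*(-41715) = -1/254 + 41715 = 10595609/254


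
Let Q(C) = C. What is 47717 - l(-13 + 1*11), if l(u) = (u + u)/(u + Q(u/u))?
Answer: 47713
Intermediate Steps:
l(u) = 2*u/(1 + u) (l(u) = (u + u)/(u + u/u) = (2*u)/(u + 1) = (2*u)/(1 + u) = 2*u/(1 + u))
47717 - l(-13 + 1*11) = 47717 - 2*(-13 + 1*11)/(1 + (-13 + 1*11)) = 47717 - 2*(-13 + 11)/(1 + (-13 + 11)) = 47717 - 2*(-2)/(1 - 2) = 47717 - 2*(-2)/(-1) = 47717 - 2*(-2)*(-1) = 47717 - 1*4 = 47717 - 4 = 47713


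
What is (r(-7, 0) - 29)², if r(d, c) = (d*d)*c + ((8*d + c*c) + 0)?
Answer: 7225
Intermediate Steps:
r(d, c) = c² + 8*d + c*d² (r(d, c) = d²*c + ((8*d + c²) + 0) = c*d² + ((c² + 8*d) + 0) = c*d² + (c² + 8*d) = c² + 8*d + c*d²)
(r(-7, 0) - 29)² = ((0² + 8*(-7) + 0*(-7)²) - 29)² = ((0 - 56 + 0*49) - 29)² = ((0 - 56 + 0) - 29)² = (-56 - 29)² = (-85)² = 7225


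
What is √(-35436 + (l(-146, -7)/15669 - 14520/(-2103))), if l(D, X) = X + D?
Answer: I*√52770810416204073/1220441 ≈ 188.23*I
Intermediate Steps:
l(D, X) = D + X
√(-35436 + (l(-146, -7)/15669 - 14520/(-2103))) = √(-35436 + ((-146 - 7)/15669 - 14520/(-2103))) = √(-35436 + (-153*1/15669 - 14520*(-1/2103))) = √(-35436 + (-17/1741 + 4840/701)) = √(-35436 + 8414523/1220441) = √(-43239132753/1220441) = I*√52770810416204073/1220441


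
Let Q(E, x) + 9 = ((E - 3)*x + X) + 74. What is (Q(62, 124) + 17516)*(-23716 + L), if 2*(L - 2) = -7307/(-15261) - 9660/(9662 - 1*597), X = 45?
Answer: -779296930608515/1317533 ≈ -5.9148e+8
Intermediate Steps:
L = 13490873/7905198 (L = 2 + (-7307/(-15261) - 9660/(9662 - 1*597))/2 = 2 + (-7307*(-1/15261) - 9660/(9662 - 597))/2 = 2 + (7307/15261 - 9660/9065)/2 = 2 + (7307/15261 - 9660*1/9065)/2 = 2 + (7307/15261 - 276/259)/2 = 2 + (½)*(-2319523/3952599) = 2 - 2319523/7905198 = 13490873/7905198 ≈ 1.7066)
Q(E, x) = 110 + x*(-3 + E) (Q(E, x) = -9 + (((E - 3)*x + 45) + 74) = -9 + (((-3 + E)*x + 45) + 74) = -9 + ((x*(-3 + E) + 45) + 74) = -9 + ((45 + x*(-3 + E)) + 74) = -9 + (119 + x*(-3 + E)) = 110 + x*(-3 + E))
(Q(62, 124) + 17516)*(-23716 + L) = ((110 - 3*124 + 62*124) + 17516)*(-23716 + 13490873/7905198) = ((110 - 372 + 7688) + 17516)*(-187466184895/7905198) = (7426 + 17516)*(-187466184895/7905198) = 24942*(-187466184895/7905198) = -779296930608515/1317533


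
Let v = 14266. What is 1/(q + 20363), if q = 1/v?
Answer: 14266/290498559 ≈ 4.9109e-5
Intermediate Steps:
q = 1/14266 ≈ 7.0097e-5
1/(q + 20363) = 1/(1/14266 + 20363) = 1/(290498559/14266) = 14266/290498559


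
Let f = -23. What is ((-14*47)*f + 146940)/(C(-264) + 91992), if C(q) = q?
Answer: 81037/45864 ≈ 1.7669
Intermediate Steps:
((-14*47)*f + 146940)/(C(-264) + 91992) = (-14*47*(-23) + 146940)/(-264 + 91992) = (-658*(-23) + 146940)/91728 = (15134 + 146940)*(1/91728) = 162074*(1/91728) = 81037/45864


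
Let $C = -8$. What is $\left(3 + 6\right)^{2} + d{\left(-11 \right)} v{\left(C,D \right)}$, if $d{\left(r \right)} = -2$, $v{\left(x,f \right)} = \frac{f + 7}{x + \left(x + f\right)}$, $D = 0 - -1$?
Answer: $\frac{1231}{15} \approx 82.067$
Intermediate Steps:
$D = 1$ ($D = 0 + 1 = 1$)
$v{\left(x,f \right)} = \frac{7 + f}{f + 2 x}$ ($v{\left(x,f \right)} = \frac{7 + f}{x + \left(f + x\right)} = \frac{7 + f}{f + 2 x}$)
$\left(3 + 6\right)^{2} + d{\left(-11 \right)} v{\left(C,D \right)} = \left(3 + 6\right)^{2} - 2 \frac{7 + 1}{1 + 2 \left(-8\right)} = 9^{2} - 2 \frac{1}{1 - 16} \cdot 8 = 81 - 2 \frac{1}{-15} \cdot 8 = 81 - 2 \left(\left(- \frac{1}{15}\right) 8\right) = 81 - - \frac{16}{15} = 81 + \frac{16}{15} = \frac{1231}{15}$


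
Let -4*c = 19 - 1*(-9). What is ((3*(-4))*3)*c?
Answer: 252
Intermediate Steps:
c = -7 (c = -(19 - 1*(-9))/4 = -(19 + 9)/4 = -¼*28 = -7)
((3*(-4))*3)*c = ((3*(-4))*3)*(-7) = -12*3*(-7) = -36*(-7) = 252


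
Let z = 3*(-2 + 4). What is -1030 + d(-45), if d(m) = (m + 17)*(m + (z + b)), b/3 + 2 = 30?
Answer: -2290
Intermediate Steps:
b = 84 (b = -6 + 3*30 = -6 + 90 = 84)
z = 6 (z = 3*2 = 6)
d(m) = (17 + m)*(90 + m) (d(m) = (m + 17)*(m + (6 + 84)) = (17 + m)*(m + 90) = (17 + m)*(90 + m))
-1030 + d(-45) = -1030 + (1530 + (-45)**2 + 107*(-45)) = -1030 + (1530 + 2025 - 4815) = -1030 - 1260 = -2290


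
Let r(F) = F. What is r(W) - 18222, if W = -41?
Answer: -18263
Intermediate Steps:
r(W) - 18222 = -41 - 18222 = -18263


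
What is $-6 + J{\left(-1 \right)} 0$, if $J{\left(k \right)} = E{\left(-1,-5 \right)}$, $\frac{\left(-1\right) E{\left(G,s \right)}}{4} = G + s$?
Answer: $-6$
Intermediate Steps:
$E{\left(G,s \right)} = - 4 G - 4 s$ ($E{\left(G,s \right)} = - 4 \left(G + s\right) = - 4 G - 4 s$)
$J{\left(k \right)} = 24$ ($J{\left(k \right)} = \left(-4\right) \left(-1\right) - -20 = 4 + 20 = 24$)
$-6 + J{\left(-1 \right)} 0 = -6 + 24 \cdot 0 = -6 + 0 = -6$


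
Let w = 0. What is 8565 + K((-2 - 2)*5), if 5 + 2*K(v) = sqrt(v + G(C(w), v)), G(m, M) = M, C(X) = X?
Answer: 17125/2 + I*sqrt(10) ≈ 8562.5 + 3.1623*I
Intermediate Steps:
K(v) = -5/2 + sqrt(2)*sqrt(v)/2 (K(v) = -5/2 + sqrt(v + v)/2 = -5/2 + sqrt(2*v)/2 = -5/2 + (sqrt(2)*sqrt(v))/2 = -5/2 + sqrt(2)*sqrt(v)/2)
8565 + K((-2 - 2)*5) = 8565 + (-5/2 + sqrt(2)*sqrt((-2 - 2)*5)/2) = 8565 + (-5/2 + sqrt(2)*sqrt(-4*5)/2) = 8565 + (-5/2 + sqrt(2)*sqrt(-20)/2) = 8565 + (-5/2 + sqrt(2)*(2*I*sqrt(5))/2) = 8565 + (-5/2 + I*sqrt(10)) = 17125/2 + I*sqrt(10)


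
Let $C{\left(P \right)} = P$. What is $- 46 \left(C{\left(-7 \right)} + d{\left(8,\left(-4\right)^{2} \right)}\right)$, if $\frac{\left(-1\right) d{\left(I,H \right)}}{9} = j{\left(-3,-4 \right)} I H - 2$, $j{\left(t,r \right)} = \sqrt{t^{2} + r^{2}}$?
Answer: $264454$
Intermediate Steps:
$j{\left(t,r \right)} = \sqrt{r^{2} + t^{2}}$
$d{\left(I,H \right)} = 18 - 45 H I$ ($d{\left(I,H \right)} = - 9 \left(\sqrt{\left(-4\right)^{2} + \left(-3\right)^{2}} I H - 2\right) = - 9 \left(\sqrt{16 + 9} I H - 2\right) = - 9 \left(\sqrt{25} I H - 2\right) = - 9 \left(5 I H - 2\right) = - 9 \left(5 H I - 2\right) = - 9 \left(-2 + 5 H I\right) = 18 - 45 H I$)
$- 46 \left(C{\left(-7 \right)} + d{\left(8,\left(-4\right)^{2} \right)}\right) = - 46 \left(-7 + \left(18 - 45 \left(-4\right)^{2} \cdot 8\right)\right) = - 46 \left(-7 + \left(18 - 720 \cdot 8\right)\right) = - 46 \left(-7 + \left(18 - 5760\right)\right) = - 46 \left(-7 - 5742\right) = \left(-46\right) \left(-5749\right) = 264454$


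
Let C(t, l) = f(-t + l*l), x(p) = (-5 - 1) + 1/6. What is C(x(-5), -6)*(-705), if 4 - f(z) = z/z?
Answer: -2115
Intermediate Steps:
f(z) = 3 (f(z) = 4 - z/z = 4 - 1*1 = 4 - 1 = 3)
x(p) = -35/6 (x(p) = -6 + 1*(⅙) = -6 + ⅙ = -35/6)
C(t, l) = 3
C(x(-5), -6)*(-705) = 3*(-705) = -2115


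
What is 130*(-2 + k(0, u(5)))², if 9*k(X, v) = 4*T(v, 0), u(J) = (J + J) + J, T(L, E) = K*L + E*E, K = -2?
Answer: 275080/9 ≈ 30564.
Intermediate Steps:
T(L, E) = E² - 2*L (T(L, E) = -2*L + E*E = -2*L + E² = E² - 2*L)
u(J) = 3*J (u(J) = 2*J + J = 3*J)
k(X, v) = -8*v/9 (k(X, v) = (4*(0² - 2*v))/9 = (4*(0 - 2*v))/9 = (4*(-2*v))/9 = (-8*v)/9 = -8*v/9)
130*(-2 + k(0, u(5)))² = 130*(-2 - 8*5/3)² = 130*(-2 - 8/9*15)² = 130*(-2 - 40/3)² = 130*(-46/3)² = 130*(2116/9) = 275080/9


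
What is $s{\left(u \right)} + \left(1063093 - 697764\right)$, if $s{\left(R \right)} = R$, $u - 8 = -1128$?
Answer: $364209$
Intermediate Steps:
$u = -1120$ ($u = 8 - 1128 = -1120$)
$s{\left(u \right)} + \left(1063093 - 697764\right) = -1120 + \left(1063093 - 697764\right) = -1120 + 365329 = 364209$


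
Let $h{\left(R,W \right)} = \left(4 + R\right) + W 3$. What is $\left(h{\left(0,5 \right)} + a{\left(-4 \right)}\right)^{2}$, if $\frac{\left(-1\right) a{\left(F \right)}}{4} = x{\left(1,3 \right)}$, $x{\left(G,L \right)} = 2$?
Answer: $121$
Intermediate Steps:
$a{\left(F \right)} = -8$ ($a{\left(F \right)} = \left(-4\right) 2 = -8$)
$h{\left(R,W \right)} = 4 + R + 3 W$ ($h{\left(R,W \right)} = \left(4 + R\right) + 3 W = 4 + R + 3 W$)
$\left(h{\left(0,5 \right)} + a{\left(-4 \right)}\right)^{2} = \left(\left(4 + 0 + 3 \cdot 5\right) - 8\right)^{2} = \left(\left(4 + 0 + 15\right) - 8\right)^{2} = \left(19 - 8\right)^{2} = 11^{2} = 121$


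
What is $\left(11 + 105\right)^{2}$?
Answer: $13456$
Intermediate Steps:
$\left(11 + 105\right)^{2} = 116^{2} = 13456$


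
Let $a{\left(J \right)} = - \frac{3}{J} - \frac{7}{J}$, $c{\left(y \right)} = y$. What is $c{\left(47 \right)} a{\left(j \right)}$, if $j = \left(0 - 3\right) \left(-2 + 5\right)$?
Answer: $\frac{470}{9} \approx 52.222$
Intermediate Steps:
$j = -9$ ($j = \left(-3\right) 3 = -9$)
$a{\left(J \right)} = - \frac{10}{J}$
$c{\left(47 \right)} a{\left(j \right)} = 47 \left(- \frac{10}{-9}\right) = 47 \left(\left(-10\right) \left(- \frac{1}{9}\right)\right) = 47 \cdot \frac{10}{9} = \frac{470}{9}$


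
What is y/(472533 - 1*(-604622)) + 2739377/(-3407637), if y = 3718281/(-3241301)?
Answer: -1366318363442444276/1699623980545312605 ≈ -0.80389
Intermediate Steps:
y = -531183/463043 (y = 3718281*(-1/3241301) = -531183/463043 ≈ -1.1472)
y/(472533 - 1*(-604622)) + 2739377/(-3407637) = -531183/(463043*(472533 - 1*(-604622))) + 2739377/(-3407637) = -531183/(463043*(472533 + 604622)) + 2739377*(-1/3407637) = -531183/463043/1077155 - 2739377/3407637 = -531183/463043*1/1077155 - 2739377/3407637 = -531183/498769082665 - 2739377/3407637 = -1366318363442444276/1699623980545312605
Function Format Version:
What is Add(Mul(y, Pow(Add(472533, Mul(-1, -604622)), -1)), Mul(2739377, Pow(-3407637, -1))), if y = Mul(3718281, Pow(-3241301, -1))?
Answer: Rational(-1366318363442444276, 1699623980545312605) ≈ -0.80389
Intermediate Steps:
y = Rational(-531183, 463043) (y = Mul(3718281, Rational(-1, 3241301)) = Rational(-531183, 463043) ≈ -1.1472)
Add(Mul(y, Pow(Add(472533, Mul(-1, -604622)), -1)), Mul(2739377, Pow(-3407637, -1))) = Add(Mul(Rational(-531183, 463043), Pow(Add(472533, Mul(-1, -604622)), -1)), Mul(2739377, Pow(-3407637, -1))) = Add(Mul(Rational(-531183, 463043), Pow(Add(472533, 604622), -1)), Mul(2739377, Rational(-1, 3407637))) = Add(Mul(Rational(-531183, 463043), Pow(1077155, -1)), Rational(-2739377, 3407637)) = Add(Mul(Rational(-531183, 463043), Rational(1, 1077155)), Rational(-2739377, 3407637)) = Add(Rational(-531183, 498769082665), Rational(-2739377, 3407637)) = Rational(-1366318363442444276, 1699623980545312605)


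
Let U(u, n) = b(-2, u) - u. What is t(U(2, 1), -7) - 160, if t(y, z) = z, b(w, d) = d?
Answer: -167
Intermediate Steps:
U(u, n) = 0 (U(u, n) = u - u = 0)
t(U(2, 1), -7) - 160 = -7 - 160 = -167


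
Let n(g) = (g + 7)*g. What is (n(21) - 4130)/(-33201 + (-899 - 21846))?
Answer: 161/2543 ≈ 0.063311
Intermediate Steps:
n(g) = g*(7 + g) (n(g) = (7 + g)*g = g*(7 + g))
(n(21) - 4130)/(-33201 + (-899 - 21846)) = (21*(7 + 21) - 4130)/(-33201 + (-899 - 21846)) = (21*28 - 4130)/(-33201 - 22745) = (588 - 4130)/(-55946) = -3542*(-1/55946) = 161/2543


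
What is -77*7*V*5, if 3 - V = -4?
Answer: -18865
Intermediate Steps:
V = 7 (V = 3 - 1*(-4) = 3 + 4 = 7)
-77*7*V*5 = -77*7*7*5 = -3773*5 = -77*245 = -18865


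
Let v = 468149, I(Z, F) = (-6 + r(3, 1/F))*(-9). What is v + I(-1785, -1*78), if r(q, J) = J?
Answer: 12173281/26 ≈ 4.6820e+5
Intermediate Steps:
I(Z, F) = 54 - 9/F (I(Z, F) = (-6 + 1/F)*(-9) = 54 - 9/F)
v + I(-1785, -1*78) = 468149 + (54 - 9/((-1*78))) = 468149 + (54 - 9/(-78)) = 468149 + (54 - 9*(-1/78)) = 468149 + (54 + 3/26) = 468149 + 1407/26 = 12173281/26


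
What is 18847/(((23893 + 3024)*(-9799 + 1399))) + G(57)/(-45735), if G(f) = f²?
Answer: -49031330983/689387437200 ≈ -0.071123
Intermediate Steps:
18847/(((23893 + 3024)*(-9799 + 1399))) + G(57)/(-45735) = 18847/(((23893 + 3024)*(-9799 + 1399))) + 57²/(-45735) = 18847/((26917*(-8400))) + 3249*(-1/45735) = 18847/(-226102800) - 1083/15245 = 18847*(-1/226102800) - 1083/15245 = -18847/226102800 - 1083/15245 = -49031330983/689387437200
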